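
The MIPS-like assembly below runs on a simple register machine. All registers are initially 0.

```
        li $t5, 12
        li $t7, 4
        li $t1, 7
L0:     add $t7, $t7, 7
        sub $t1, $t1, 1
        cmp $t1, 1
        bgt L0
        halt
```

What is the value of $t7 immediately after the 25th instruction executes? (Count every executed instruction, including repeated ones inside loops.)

li $t5, 12 → $t5=12
li $t7, 4 → $t7=4
li $t1, 7 → $t1=7
add $t7, $t7, 7 → $t7=4+7=11
sub $t1, $t1, 1 → $t1=7-1=6
cmp $t1, 1  (cmp 6,1)
bgt L0: taken
add $t7, $t7, 7 → $t7=11+7=18
sub $t1, $t1, 1 → $t1=6-1=5
cmp $t1, 1  (cmp 5,1)
bgt L0: taken
add $t7, $t7, 7 → $t7=18+7=25
sub $t1, $t1, 1 → $t1=5-1=4
cmp $t1, 1  (cmp 4,1)
bgt L0: taken
add $t7, $t7, 7 → $t7=25+7=32
sub $t1, $t1, 1 → $t1=4-1=3
cmp $t1, 1  (cmp 3,1)
bgt L0: taken
add $t7, $t7, 7 → $t7=32+7=39
sub $t1, $t1, 1 → $t1=3-1=2
cmp $t1, 1  (cmp 2,1)
bgt L0: taken
add $t7, $t7, 7 → $t7=39+7=46
sub $t1, $t1, 1 → $t1=2-1=1
After step 25: $t7 = 46.

46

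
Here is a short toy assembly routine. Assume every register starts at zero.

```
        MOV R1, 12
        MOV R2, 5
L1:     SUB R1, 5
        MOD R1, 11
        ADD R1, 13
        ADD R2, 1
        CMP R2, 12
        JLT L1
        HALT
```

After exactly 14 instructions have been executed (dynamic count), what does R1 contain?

17

after MOV R1, 12: R1=12
after MOV R2, 5: R2=5
after SUB R1, 5: R1=12-5=7
after MOD R1, 11: R1=7%11=7
after ADD R1, 13: R1=7+13=20
after ADD R2, 1: R2=5+1=6
CMP R2, 12  (cmp 6,12)
JLT L1: taken
after SUB R1, 5: R1=20-5=15
after MOD R1, 11: R1=15%11=4
after ADD R1, 13: R1=4+13=17
after ADD R2, 1: R2=6+1=7
CMP R2, 12  (cmp 7,12)
JLT L1: taken
After step 14: R1 = 17.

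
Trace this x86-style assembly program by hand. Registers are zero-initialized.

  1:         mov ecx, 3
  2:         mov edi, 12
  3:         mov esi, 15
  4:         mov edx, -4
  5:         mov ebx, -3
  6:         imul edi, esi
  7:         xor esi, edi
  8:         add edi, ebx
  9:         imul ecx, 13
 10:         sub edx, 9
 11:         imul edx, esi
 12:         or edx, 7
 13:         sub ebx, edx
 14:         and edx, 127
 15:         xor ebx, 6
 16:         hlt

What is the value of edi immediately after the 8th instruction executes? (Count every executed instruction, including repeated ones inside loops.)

mov ecx, 3 → ecx=3
mov edi, 12 → edi=12
mov esi, 15 → esi=15
mov edx, -4 → edx=-4
mov ebx, -3 → ebx=-3
imul edi, esi → edi=12*15=180
xor esi, edi → esi=15^180=187
add edi, ebx → edi=180+(-3)=177
After step 8: edi = 177.

177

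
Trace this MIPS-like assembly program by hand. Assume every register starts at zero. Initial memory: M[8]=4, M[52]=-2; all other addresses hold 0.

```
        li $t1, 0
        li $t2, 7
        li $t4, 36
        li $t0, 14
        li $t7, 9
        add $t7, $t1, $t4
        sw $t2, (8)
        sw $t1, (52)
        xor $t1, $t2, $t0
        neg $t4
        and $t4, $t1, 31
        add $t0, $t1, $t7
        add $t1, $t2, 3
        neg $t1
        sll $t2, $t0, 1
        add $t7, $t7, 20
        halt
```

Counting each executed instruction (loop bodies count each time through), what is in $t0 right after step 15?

$t1=0
$t2=7
$t4=36
$t0=14
$t7=9
$t7=0+36=36
sw $t2, (8) → M[8]=7
sw $t1, (52) → M[52]=0
$t1=7^14=9
$t4=-(36)=-36
$t4=9&31=9
$t0=9+36=45
$t1=7+3=10
$t1=-(10)=-10
$t2=45<<1=90
After step 15: $t0 = 45.

45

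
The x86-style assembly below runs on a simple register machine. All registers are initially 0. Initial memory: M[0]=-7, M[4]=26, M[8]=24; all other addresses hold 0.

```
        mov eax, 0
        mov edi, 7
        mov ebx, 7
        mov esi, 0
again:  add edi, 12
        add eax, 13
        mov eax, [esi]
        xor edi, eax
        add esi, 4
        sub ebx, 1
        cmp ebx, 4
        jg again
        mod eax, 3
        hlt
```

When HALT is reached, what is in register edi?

mov eax, 0 → eax=0
mov edi, 7 → edi=7
mov ebx, 7 → ebx=7
mov esi, 0 → esi=0
add edi, 12 → edi=7+12=19
add eax, 13 → eax=0+13=13
mov eax, [esi] → eax=M[0]=-7
xor edi, eax → edi=19^(-7)=-22
add esi, 4 → esi=0+4=4
sub ebx, 1 → ebx=7-1=6
cmp ebx, 4  (cmp 6,4)
jg again: taken
add edi, 12 → edi=(-22)+12=-10
add eax, 13 → eax=(-7)+13=6
mov eax, [esi] → eax=M[4]=26
xor edi, eax → edi=(-10)^26=-20
add esi, 4 → esi=4+4=8
sub ebx, 1 → ebx=6-1=5
cmp ebx, 4  (cmp 5,4)
jg again: taken
add edi, 12 → edi=(-20)+12=-8
add eax, 13 → eax=26+13=39
mov eax, [esi] → eax=M[8]=24
xor edi, eax → edi=(-8)^24=-32
add esi, 4 → esi=8+4=12
sub ebx, 1 → ebx=5-1=4
cmp ebx, 4  (cmp 4,4)
jg again: not taken
mod eax, 3 → eax=24%3=0
halt.

-32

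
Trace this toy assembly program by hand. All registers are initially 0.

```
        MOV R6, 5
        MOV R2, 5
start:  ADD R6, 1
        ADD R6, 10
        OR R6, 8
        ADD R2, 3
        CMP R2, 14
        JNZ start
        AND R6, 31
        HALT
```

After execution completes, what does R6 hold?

R6=5
R2=5
R6=5+1=6
R6=6+10=16
R6=16|8=24
R2=5+3=8
CMP R2, 14  (cmp 8,14)
JNZ start: taken
R6=24+1=25
R6=25+10=35
R6=35|8=43
R2=8+3=11
CMP R2, 14  (cmp 11,14)
JNZ start: taken
R6=43+1=44
R6=44+10=54
R6=54|8=62
R2=11+3=14
CMP R2, 14  (cmp 14,14)
JNZ start: not taken
R6=62&31=30
halt.

30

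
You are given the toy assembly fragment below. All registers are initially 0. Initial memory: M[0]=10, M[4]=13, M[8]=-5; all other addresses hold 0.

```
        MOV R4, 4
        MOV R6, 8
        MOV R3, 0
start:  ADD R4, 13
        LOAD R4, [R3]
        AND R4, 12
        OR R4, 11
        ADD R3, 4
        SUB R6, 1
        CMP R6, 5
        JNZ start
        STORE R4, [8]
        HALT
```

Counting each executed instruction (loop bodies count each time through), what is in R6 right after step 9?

7

R4=4
R6=8
R3=0
R4=4+13=17
R4=M[0]=10
R4=10&12=8
R4=8|11=11
R3=0+4=4
R6=8-1=7
After step 9: R6 = 7.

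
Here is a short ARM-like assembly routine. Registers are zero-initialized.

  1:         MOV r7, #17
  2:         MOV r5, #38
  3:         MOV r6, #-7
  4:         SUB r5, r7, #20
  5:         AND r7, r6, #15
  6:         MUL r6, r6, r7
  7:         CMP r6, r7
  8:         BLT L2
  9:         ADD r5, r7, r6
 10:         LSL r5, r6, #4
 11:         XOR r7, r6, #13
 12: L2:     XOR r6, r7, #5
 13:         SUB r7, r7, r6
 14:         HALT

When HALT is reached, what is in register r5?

r7=17
r5=38
r6=-7
r5=17-20=-3
r7=(-7)&15=9
r6=(-7)*9=-63
CMP r6, r7  (cmp -63,9)
BLT L2: taken
r6=9^5=12
r7=9-12=-3
halt.

-3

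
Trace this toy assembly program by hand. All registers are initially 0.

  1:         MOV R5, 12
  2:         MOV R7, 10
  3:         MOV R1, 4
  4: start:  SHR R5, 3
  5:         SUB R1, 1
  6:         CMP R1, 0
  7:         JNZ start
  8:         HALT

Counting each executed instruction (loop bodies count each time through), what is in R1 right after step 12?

2

MOV R5, 12 → R5=12
MOV R7, 10 → R7=10
MOV R1, 4 → R1=4
SHR R5, 3 → R5=12>>3=1
SUB R1, 1 → R1=4-1=3
CMP R1, 0  (cmp 3,0)
JNZ start: taken
SHR R5, 3 → R5=1>>3=0
SUB R1, 1 → R1=3-1=2
CMP R1, 0  (cmp 2,0)
JNZ start: taken
SHR R5, 3 → R5=0>>3=0
After step 12: R1 = 2.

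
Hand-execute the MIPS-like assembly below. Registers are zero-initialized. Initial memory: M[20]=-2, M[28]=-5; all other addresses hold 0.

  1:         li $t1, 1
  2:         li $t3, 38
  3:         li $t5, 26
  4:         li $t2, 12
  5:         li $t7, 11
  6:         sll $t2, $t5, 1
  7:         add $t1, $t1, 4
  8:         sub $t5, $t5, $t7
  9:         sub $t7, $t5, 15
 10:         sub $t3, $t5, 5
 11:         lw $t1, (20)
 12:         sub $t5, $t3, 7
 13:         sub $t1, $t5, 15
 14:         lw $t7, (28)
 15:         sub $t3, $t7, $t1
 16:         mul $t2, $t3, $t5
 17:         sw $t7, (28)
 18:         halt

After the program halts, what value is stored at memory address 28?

-5

after li $t1, 1: $t1=1
after li $t3, 38: $t3=38
after li $t5, 26: $t5=26
after li $t2, 12: $t2=12
after li $t7, 11: $t7=11
after sll $t2, $t5, 1: $t2=26<<1=52
after add $t1, $t1, 4: $t1=1+4=5
after sub $t5, $t5, $t7: $t5=26-11=15
after sub $t7, $t5, 15: $t7=15-15=0
after sub $t3, $t5, 5: $t3=15-5=10
after lw $t1, (20): $t1=M[20]=-2
after sub $t5, $t3, 7: $t5=10-7=3
after sub $t1, $t5, 15: $t1=3-15=-12
after lw $t7, (28): $t7=M[28]=-5
after sub $t3, $t7, $t1: $t3=(-5)-(-12)=7
after mul $t2, $t3, $t5: $t2=7*3=21
sw $t7, (28) → M[28]=-5
halt.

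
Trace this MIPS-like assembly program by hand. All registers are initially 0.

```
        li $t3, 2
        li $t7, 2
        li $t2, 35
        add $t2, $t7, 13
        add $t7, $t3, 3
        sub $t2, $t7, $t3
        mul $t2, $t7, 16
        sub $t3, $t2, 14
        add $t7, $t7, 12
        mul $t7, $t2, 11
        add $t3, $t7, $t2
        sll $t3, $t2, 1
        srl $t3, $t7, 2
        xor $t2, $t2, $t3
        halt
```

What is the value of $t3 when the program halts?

220

$t3=2
$t7=2
$t2=35
$t2=2+13=15
$t7=2+3=5
$t2=5-2=3
$t2=5*16=80
$t3=80-14=66
$t7=5+12=17
$t7=80*11=880
$t3=880+80=960
$t3=80<<1=160
$t3=880>>2=220
$t2=80^220=140
halt.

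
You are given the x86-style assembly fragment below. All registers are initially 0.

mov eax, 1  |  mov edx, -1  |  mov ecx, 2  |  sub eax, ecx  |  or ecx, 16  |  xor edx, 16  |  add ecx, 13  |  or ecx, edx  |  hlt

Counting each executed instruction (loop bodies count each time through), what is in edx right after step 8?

mov eax, 1 → eax=1
mov edx, -1 → edx=-1
mov ecx, 2 → ecx=2
sub eax, ecx → eax=1-2=-1
or ecx, 16 → ecx=2|16=18
xor edx, 16 → edx=(-1)^16=-17
add ecx, 13 → ecx=18+13=31
or ecx, edx → ecx=31|(-17)=-1
After step 8: edx = -17.

-17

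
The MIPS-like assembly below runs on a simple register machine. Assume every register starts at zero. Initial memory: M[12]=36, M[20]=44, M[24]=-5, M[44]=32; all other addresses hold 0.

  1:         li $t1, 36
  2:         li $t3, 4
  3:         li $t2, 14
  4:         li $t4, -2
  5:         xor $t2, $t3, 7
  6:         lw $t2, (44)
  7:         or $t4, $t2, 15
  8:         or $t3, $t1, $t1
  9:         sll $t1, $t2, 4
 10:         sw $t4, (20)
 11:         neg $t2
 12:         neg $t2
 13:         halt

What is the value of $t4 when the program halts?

$t1=36
$t3=4
$t2=14
$t4=-2
$t2=4^7=3
$t2=M[44]=32
$t4=32|15=47
$t3=36|36=36
$t1=32<<4=512
sw $t4, (20) → M[20]=47
$t2=-(32)=-32
$t2=-(-32)=32
halt.

47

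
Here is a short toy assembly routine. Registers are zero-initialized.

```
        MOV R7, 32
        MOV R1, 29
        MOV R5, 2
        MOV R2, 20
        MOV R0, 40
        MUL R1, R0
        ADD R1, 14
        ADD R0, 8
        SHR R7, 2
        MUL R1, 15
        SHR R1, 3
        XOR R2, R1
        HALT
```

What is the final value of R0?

after MOV R7, 32: R7=32
after MOV R1, 29: R1=29
after MOV R5, 2: R5=2
after MOV R2, 20: R2=20
after MOV R0, 40: R0=40
after MUL R1, R0: R1=29*40=1160
after ADD R1, 14: R1=1160+14=1174
after ADD R0, 8: R0=40+8=48
after SHR R7, 2: R7=32>>2=8
after MUL R1, 15: R1=1174*15=17610
after SHR R1, 3: R1=17610>>3=2201
after XOR R2, R1: R2=20^2201=2189
halt.

48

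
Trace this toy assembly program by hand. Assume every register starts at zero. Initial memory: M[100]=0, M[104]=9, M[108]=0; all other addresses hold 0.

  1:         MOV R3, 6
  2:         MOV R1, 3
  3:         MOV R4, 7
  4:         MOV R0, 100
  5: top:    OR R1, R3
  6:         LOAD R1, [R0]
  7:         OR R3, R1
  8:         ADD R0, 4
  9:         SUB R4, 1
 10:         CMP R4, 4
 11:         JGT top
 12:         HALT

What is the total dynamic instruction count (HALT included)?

26

after MOV R3, 6: R3=6
after MOV R1, 3: R1=3
after MOV R4, 7: R4=7
after MOV R0, 100: R0=100
after OR R1, R3: R1=3|6=7
after LOAD R1, [R0]: R1=M[100]=0
after OR R3, R1: R3=6|0=6
after ADD R0, 4: R0=100+4=104
after SUB R4, 1: R4=7-1=6
CMP R4, 4  (cmp 6,4)
JGT top: taken
after OR R1, R3: R1=0|6=6
after LOAD R1, [R0]: R1=M[104]=9
after OR R3, R1: R3=6|9=15
after ADD R0, 4: R0=104+4=108
after SUB R4, 1: R4=6-1=5
CMP R4, 4  (cmp 5,4)
JGT top: taken
after OR R1, R3: R1=9|15=15
after LOAD R1, [R0]: R1=M[108]=0
after OR R3, R1: R3=15|0=15
after ADD R0, 4: R0=108+4=112
after SUB R4, 1: R4=5-1=4
CMP R4, 4  (cmp 4,4)
JGT top: not taken
halt.
Total executed instructions: 26.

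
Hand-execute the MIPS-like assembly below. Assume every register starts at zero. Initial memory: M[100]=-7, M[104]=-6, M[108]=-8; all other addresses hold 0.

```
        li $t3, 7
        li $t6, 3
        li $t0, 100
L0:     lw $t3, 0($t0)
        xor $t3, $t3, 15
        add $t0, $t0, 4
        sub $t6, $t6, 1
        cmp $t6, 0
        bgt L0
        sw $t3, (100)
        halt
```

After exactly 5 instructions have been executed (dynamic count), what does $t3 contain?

li $t3, 7 → $t3=7
li $t6, 3 → $t6=3
li $t0, 100 → $t0=100
lw $t3, 0($t0) → $t3=M[100]=-7
xor $t3, $t3, 15 → $t3=(-7)^15=-10
After step 5: $t3 = -10.

-10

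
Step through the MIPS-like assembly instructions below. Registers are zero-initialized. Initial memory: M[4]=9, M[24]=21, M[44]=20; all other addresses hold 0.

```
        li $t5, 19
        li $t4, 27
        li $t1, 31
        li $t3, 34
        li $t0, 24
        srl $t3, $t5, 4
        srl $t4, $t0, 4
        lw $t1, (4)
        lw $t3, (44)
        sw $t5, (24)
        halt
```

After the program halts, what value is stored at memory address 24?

19

after li $t5, 19: $t5=19
after li $t4, 27: $t4=27
after li $t1, 31: $t1=31
after li $t3, 34: $t3=34
after li $t0, 24: $t0=24
after srl $t3, $t5, 4: $t3=19>>4=1
after srl $t4, $t0, 4: $t4=24>>4=1
after lw $t1, (4): $t1=M[4]=9
after lw $t3, (44): $t3=M[44]=20
sw $t5, (24) → M[24]=19
halt.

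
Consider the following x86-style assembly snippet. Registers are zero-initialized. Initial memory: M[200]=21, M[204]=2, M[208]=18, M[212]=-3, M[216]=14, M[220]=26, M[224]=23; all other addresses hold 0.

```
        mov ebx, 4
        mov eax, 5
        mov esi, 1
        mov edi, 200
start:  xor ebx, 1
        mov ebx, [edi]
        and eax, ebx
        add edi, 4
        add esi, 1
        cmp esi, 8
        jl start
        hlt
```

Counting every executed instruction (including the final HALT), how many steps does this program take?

54

after mov ebx, 4: ebx=4
after mov eax, 5: eax=5
after mov esi, 1: esi=1
after mov edi, 200: edi=200
after xor ebx, 1: ebx=4^1=5
after mov ebx, [edi]: ebx=M[200]=21
after and eax, ebx: eax=5&21=5
after add edi, 4: edi=200+4=204
after add esi, 1: esi=1+1=2
cmp esi, 8  (cmp 2,8)
jl start: taken
after xor ebx, 1: ebx=21^1=20
after mov ebx, [edi]: ebx=M[204]=2
after and eax, ebx: eax=5&2=0
after add edi, 4: edi=204+4=208
after add esi, 1: esi=2+1=3
cmp esi, 8  (cmp 3,8)
jl start: taken
after xor ebx, 1: ebx=2^1=3
after mov ebx, [edi]: ebx=M[208]=18
after and eax, ebx: eax=0&18=0
after add edi, 4: edi=208+4=212
after add esi, 1: esi=3+1=4
cmp esi, 8  (cmp 4,8)
jl start: taken
after xor ebx, 1: ebx=18^1=19
after mov ebx, [edi]: ebx=M[212]=-3
after and eax, ebx: eax=0&(-3)=0
after add edi, 4: edi=212+4=216
after add esi, 1: esi=4+1=5
cmp esi, 8  (cmp 5,8)
jl start: taken
after xor ebx, 1: ebx=(-3)^1=-4
after mov ebx, [edi]: ebx=M[216]=14
after and eax, ebx: eax=0&14=0
after add edi, 4: edi=216+4=220
after add esi, 1: esi=5+1=6
cmp esi, 8  (cmp 6,8)
jl start: taken
after xor ebx, 1: ebx=14^1=15
after mov ebx, [edi]: ebx=M[220]=26
after and eax, ebx: eax=0&26=0
after add edi, 4: edi=220+4=224
after add esi, 1: esi=6+1=7
cmp esi, 8  (cmp 7,8)
jl start: taken
after xor ebx, 1: ebx=26^1=27
after mov ebx, [edi]: ebx=M[224]=23
after and eax, ebx: eax=0&23=0
after add edi, 4: edi=224+4=228
after add esi, 1: esi=7+1=8
cmp esi, 8  (cmp 8,8)
jl start: not taken
halt.
Total executed instructions: 54.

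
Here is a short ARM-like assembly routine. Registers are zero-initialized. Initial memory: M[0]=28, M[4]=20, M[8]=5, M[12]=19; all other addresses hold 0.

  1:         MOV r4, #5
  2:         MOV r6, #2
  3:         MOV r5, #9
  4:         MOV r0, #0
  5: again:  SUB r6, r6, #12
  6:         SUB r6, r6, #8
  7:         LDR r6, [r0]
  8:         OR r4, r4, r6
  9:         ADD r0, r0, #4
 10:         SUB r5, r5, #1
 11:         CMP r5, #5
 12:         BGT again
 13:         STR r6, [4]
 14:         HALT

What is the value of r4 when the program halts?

after MOV r4, #5: r4=5
after MOV r6, #2: r6=2
after MOV r5, #9: r5=9
after MOV r0, #0: r0=0
after SUB r6, r6, #12: r6=2-12=-10
after SUB r6, r6, #8: r6=(-10)-8=-18
after LDR r6, [r0]: r6=M[0]=28
after OR r4, r4, r6: r4=5|28=29
after ADD r0, r0, #4: r0=0+4=4
after SUB r5, r5, #1: r5=9-1=8
CMP r5, #5  (cmp 8,5)
BGT again: taken
after SUB r6, r6, #12: r6=28-12=16
after SUB r6, r6, #8: r6=16-8=8
after LDR r6, [r0]: r6=M[4]=20
after OR r4, r4, r6: r4=29|20=29
after ADD r0, r0, #4: r0=4+4=8
after SUB r5, r5, #1: r5=8-1=7
CMP r5, #5  (cmp 7,5)
BGT again: taken
after SUB r6, r6, #12: r6=20-12=8
after SUB r6, r6, #8: r6=8-8=0
after LDR r6, [r0]: r6=M[8]=5
after OR r4, r4, r6: r4=29|5=29
after ADD r0, r0, #4: r0=8+4=12
after SUB r5, r5, #1: r5=7-1=6
CMP r5, #5  (cmp 6,5)
BGT again: taken
after SUB r6, r6, #12: r6=5-12=-7
after SUB r6, r6, #8: r6=(-7)-8=-15
after LDR r6, [r0]: r6=M[12]=19
after OR r4, r4, r6: r4=29|19=31
after ADD r0, r0, #4: r0=12+4=16
after SUB r5, r5, #1: r5=6-1=5
CMP r5, #5  (cmp 5,5)
BGT again: not taken
STR r6, [4] → M[4]=19
halt.

31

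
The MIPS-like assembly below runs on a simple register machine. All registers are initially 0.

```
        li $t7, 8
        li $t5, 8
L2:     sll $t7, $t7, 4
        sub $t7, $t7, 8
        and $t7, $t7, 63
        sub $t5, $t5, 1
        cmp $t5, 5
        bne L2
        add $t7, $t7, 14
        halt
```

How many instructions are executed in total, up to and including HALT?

22

li $t7, 8 → $t7=8
li $t5, 8 → $t5=8
sll $t7, $t7, 4 → $t7=8<<4=128
sub $t7, $t7, 8 → $t7=128-8=120
and $t7, $t7, 63 → $t7=120&63=56
sub $t5, $t5, 1 → $t5=8-1=7
cmp $t5, 5  (cmp 7,5)
bne L2: taken
sll $t7, $t7, 4 → $t7=56<<4=896
sub $t7, $t7, 8 → $t7=896-8=888
and $t7, $t7, 63 → $t7=888&63=56
sub $t5, $t5, 1 → $t5=7-1=6
cmp $t5, 5  (cmp 6,5)
bne L2: taken
sll $t7, $t7, 4 → $t7=56<<4=896
sub $t7, $t7, 8 → $t7=896-8=888
and $t7, $t7, 63 → $t7=888&63=56
sub $t5, $t5, 1 → $t5=6-1=5
cmp $t5, 5  (cmp 5,5)
bne L2: not taken
add $t7, $t7, 14 → $t7=56+14=70
halt.
Total executed instructions: 22.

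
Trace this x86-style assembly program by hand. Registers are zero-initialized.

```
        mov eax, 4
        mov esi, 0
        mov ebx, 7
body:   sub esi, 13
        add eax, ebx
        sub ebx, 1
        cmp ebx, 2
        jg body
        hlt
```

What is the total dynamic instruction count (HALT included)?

29

after mov eax, 4: eax=4
after mov esi, 0: esi=0
after mov ebx, 7: ebx=7
after sub esi, 13: esi=0-13=-13
after add eax, ebx: eax=4+7=11
after sub ebx, 1: ebx=7-1=6
cmp ebx, 2  (cmp 6,2)
jg body: taken
after sub esi, 13: esi=(-13)-13=-26
after add eax, ebx: eax=11+6=17
after sub ebx, 1: ebx=6-1=5
cmp ebx, 2  (cmp 5,2)
jg body: taken
after sub esi, 13: esi=(-26)-13=-39
after add eax, ebx: eax=17+5=22
after sub ebx, 1: ebx=5-1=4
cmp ebx, 2  (cmp 4,2)
jg body: taken
after sub esi, 13: esi=(-39)-13=-52
after add eax, ebx: eax=22+4=26
after sub ebx, 1: ebx=4-1=3
cmp ebx, 2  (cmp 3,2)
jg body: taken
after sub esi, 13: esi=(-52)-13=-65
after add eax, ebx: eax=26+3=29
after sub ebx, 1: ebx=3-1=2
cmp ebx, 2  (cmp 2,2)
jg body: not taken
halt.
Total executed instructions: 29.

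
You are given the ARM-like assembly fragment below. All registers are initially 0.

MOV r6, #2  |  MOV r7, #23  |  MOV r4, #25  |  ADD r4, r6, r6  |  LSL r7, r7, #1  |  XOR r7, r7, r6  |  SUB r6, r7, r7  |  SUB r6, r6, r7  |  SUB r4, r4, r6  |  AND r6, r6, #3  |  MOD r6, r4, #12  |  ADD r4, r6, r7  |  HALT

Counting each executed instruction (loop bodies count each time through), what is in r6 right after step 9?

-44

r6=2
r7=23
r4=25
r4=2+2=4
r7=23<<1=46
r7=46^2=44
r6=44-44=0
r6=0-44=-44
r4=4-(-44)=48
After step 9: r6 = -44.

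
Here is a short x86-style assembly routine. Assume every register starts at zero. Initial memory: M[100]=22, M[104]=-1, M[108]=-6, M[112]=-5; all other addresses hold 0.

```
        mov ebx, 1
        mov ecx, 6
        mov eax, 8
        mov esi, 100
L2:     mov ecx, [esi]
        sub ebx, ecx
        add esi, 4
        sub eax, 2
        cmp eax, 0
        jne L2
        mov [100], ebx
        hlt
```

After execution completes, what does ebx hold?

ebx=1
ecx=6
eax=8
esi=100
ecx=M[100]=22
ebx=1-22=-21
esi=100+4=104
eax=8-2=6
cmp eax, 0  (cmp 6,0)
jne L2: taken
ecx=M[104]=-1
ebx=(-21)-(-1)=-20
esi=104+4=108
eax=6-2=4
cmp eax, 0  (cmp 4,0)
jne L2: taken
ecx=M[108]=-6
ebx=(-20)-(-6)=-14
esi=108+4=112
eax=4-2=2
cmp eax, 0  (cmp 2,0)
jne L2: taken
ecx=M[112]=-5
ebx=(-14)-(-5)=-9
esi=112+4=116
eax=2-2=0
cmp eax, 0  (cmp 0,0)
jne L2: not taken
mov [100], ebx → M[100]=-9
halt.

-9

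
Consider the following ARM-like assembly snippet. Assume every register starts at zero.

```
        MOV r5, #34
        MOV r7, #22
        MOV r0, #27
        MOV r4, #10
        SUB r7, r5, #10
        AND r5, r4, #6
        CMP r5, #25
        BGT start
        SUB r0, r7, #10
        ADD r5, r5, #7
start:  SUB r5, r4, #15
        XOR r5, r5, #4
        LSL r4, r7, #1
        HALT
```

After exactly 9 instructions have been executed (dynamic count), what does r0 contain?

r5=34
r7=22
r0=27
r4=10
r7=34-10=24
r5=10&6=2
CMP r5, #25  (cmp 2,25)
BGT start: not taken
r0=24-10=14
After step 9: r0 = 14.

14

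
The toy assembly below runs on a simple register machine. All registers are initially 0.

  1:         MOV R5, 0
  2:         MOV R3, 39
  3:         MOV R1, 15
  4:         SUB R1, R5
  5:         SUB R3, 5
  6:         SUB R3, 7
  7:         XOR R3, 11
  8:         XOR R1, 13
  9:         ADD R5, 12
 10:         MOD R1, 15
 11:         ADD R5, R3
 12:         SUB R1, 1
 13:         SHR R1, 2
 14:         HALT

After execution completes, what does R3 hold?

after MOV R5, 0: R5=0
after MOV R3, 39: R3=39
after MOV R1, 15: R1=15
after SUB R1, R5: R1=15-0=15
after SUB R3, 5: R3=39-5=34
after SUB R3, 7: R3=34-7=27
after XOR R3, 11: R3=27^11=16
after XOR R1, 13: R1=15^13=2
after ADD R5, 12: R5=0+12=12
after MOD R1, 15: R1=2%15=2
after ADD R5, R3: R5=12+16=28
after SUB R1, 1: R1=2-1=1
after SHR R1, 2: R1=1>>2=0
halt.

16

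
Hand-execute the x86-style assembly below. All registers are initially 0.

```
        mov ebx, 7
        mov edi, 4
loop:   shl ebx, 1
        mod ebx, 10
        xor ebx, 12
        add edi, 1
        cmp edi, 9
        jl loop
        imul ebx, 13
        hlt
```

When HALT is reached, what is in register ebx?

ebx=7
edi=4
ebx=7<<1=14
ebx=14%10=4
ebx=4^12=8
edi=4+1=5
cmp edi, 9  (cmp 5,9)
jl loop: taken
ebx=8<<1=16
ebx=16%10=6
ebx=6^12=10
edi=5+1=6
cmp edi, 9  (cmp 6,9)
jl loop: taken
ebx=10<<1=20
ebx=20%10=0
ebx=0^12=12
edi=6+1=7
cmp edi, 9  (cmp 7,9)
jl loop: taken
ebx=12<<1=24
ebx=24%10=4
ebx=4^12=8
edi=7+1=8
cmp edi, 9  (cmp 8,9)
jl loop: taken
ebx=8<<1=16
ebx=16%10=6
ebx=6^12=10
edi=8+1=9
cmp edi, 9  (cmp 9,9)
jl loop: not taken
ebx=10*13=130
halt.

130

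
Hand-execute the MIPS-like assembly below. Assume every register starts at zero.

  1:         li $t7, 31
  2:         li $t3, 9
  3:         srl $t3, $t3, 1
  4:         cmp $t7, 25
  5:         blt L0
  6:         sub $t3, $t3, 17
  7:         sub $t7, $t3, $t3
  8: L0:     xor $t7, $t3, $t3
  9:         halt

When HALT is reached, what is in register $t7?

0

li $t7, 31 → $t7=31
li $t3, 9 → $t3=9
srl $t3, $t3, 1 → $t3=9>>1=4
cmp $t7, 25  (cmp 31,25)
blt L0: not taken
sub $t3, $t3, 17 → $t3=4-17=-13
sub $t7, $t3, $t3 → $t7=(-13)-(-13)=0
xor $t7, $t3, $t3 → $t7=(-13)^(-13)=0
halt.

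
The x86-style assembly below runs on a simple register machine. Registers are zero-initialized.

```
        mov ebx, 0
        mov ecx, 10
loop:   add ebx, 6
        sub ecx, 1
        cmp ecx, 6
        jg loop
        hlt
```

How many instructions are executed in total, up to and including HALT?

ebx=0
ecx=10
ebx=0+6=6
ecx=10-1=9
cmp ecx, 6  (cmp 9,6)
jg loop: taken
ebx=6+6=12
ecx=9-1=8
cmp ecx, 6  (cmp 8,6)
jg loop: taken
ebx=12+6=18
ecx=8-1=7
cmp ecx, 6  (cmp 7,6)
jg loop: taken
ebx=18+6=24
ecx=7-1=6
cmp ecx, 6  (cmp 6,6)
jg loop: not taken
halt.
Total executed instructions: 19.

19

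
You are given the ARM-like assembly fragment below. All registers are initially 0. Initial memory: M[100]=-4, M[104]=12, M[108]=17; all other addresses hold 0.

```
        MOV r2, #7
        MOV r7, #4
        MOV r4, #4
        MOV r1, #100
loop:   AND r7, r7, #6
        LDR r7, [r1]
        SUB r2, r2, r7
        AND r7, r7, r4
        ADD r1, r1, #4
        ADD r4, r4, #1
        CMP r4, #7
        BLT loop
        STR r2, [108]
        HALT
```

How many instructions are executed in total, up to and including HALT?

30

MOV r2, #7 → r2=7
MOV r7, #4 → r7=4
MOV r4, #4 → r4=4
MOV r1, #100 → r1=100
AND r7, r7, #6 → r7=4&6=4
LDR r7, [r1] → r7=M[100]=-4
SUB r2, r2, r7 → r2=7-(-4)=11
AND r7, r7, r4 → r7=(-4)&4=4
ADD r1, r1, #4 → r1=100+4=104
ADD r4, r4, #1 → r4=4+1=5
CMP r4, #7  (cmp 5,7)
BLT loop: taken
AND r7, r7, #6 → r7=4&6=4
LDR r7, [r1] → r7=M[104]=12
SUB r2, r2, r7 → r2=11-12=-1
AND r7, r7, r4 → r7=12&5=4
ADD r1, r1, #4 → r1=104+4=108
ADD r4, r4, #1 → r4=5+1=6
CMP r4, #7  (cmp 6,7)
BLT loop: taken
AND r7, r7, #6 → r7=4&6=4
LDR r7, [r1] → r7=M[108]=17
SUB r2, r2, r7 → r2=(-1)-17=-18
AND r7, r7, r4 → r7=17&6=0
ADD r1, r1, #4 → r1=108+4=112
ADD r4, r4, #1 → r4=6+1=7
CMP r4, #7  (cmp 7,7)
BLT loop: not taken
STR r2, [108] → M[108]=-18
halt.
Total executed instructions: 30.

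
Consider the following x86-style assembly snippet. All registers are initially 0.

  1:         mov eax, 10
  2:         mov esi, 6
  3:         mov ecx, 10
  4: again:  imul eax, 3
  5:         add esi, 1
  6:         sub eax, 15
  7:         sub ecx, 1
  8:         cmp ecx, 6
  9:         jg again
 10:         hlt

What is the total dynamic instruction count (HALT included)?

28

eax=10
esi=6
ecx=10
eax=10*3=30
esi=6+1=7
eax=30-15=15
ecx=10-1=9
cmp ecx, 6  (cmp 9,6)
jg again: taken
eax=15*3=45
esi=7+1=8
eax=45-15=30
ecx=9-1=8
cmp ecx, 6  (cmp 8,6)
jg again: taken
eax=30*3=90
esi=8+1=9
eax=90-15=75
ecx=8-1=7
cmp ecx, 6  (cmp 7,6)
jg again: taken
eax=75*3=225
esi=9+1=10
eax=225-15=210
ecx=7-1=6
cmp ecx, 6  (cmp 6,6)
jg again: not taken
halt.
Total executed instructions: 28.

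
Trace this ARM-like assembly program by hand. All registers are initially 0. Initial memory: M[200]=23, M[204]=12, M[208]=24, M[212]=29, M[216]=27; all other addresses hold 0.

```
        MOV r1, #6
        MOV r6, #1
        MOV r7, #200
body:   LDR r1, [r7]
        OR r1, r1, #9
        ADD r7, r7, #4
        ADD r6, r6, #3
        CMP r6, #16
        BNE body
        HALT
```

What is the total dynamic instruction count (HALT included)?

34

r1=6
r6=1
r7=200
r1=M[200]=23
r1=23|9=31
r7=200+4=204
r6=1+3=4
CMP r6, #16  (cmp 4,16)
BNE body: taken
r1=M[204]=12
r1=12|9=13
r7=204+4=208
r6=4+3=7
CMP r6, #16  (cmp 7,16)
BNE body: taken
r1=M[208]=24
r1=24|9=25
r7=208+4=212
r6=7+3=10
CMP r6, #16  (cmp 10,16)
BNE body: taken
r1=M[212]=29
r1=29|9=29
r7=212+4=216
r6=10+3=13
CMP r6, #16  (cmp 13,16)
BNE body: taken
r1=M[216]=27
r1=27|9=27
r7=216+4=220
r6=13+3=16
CMP r6, #16  (cmp 16,16)
BNE body: not taken
halt.
Total executed instructions: 34.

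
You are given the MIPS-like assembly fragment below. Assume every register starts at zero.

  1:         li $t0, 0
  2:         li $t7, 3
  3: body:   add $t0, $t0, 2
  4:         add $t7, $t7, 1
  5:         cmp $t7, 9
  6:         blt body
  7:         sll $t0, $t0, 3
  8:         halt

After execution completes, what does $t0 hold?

li $t0, 0 → $t0=0
li $t7, 3 → $t7=3
add $t0, $t0, 2 → $t0=0+2=2
add $t7, $t7, 1 → $t7=3+1=4
cmp $t7, 9  (cmp 4,9)
blt body: taken
add $t0, $t0, 2 → $t0=2+2=4
add $t7, $t7, 1 → $t7=4+1=5
cmp $t7, 9  (cmp 5,9)
blt body: taken
add $t0, $t0, 2 → $t0=4+2=6
add $t7, $t7, 1 → $t7=5+1=6
cmp $t7, 9  (cmp 6,9)
blt body: taken
add $t0, $t0, 2 → $t0=6+2=8
add $t7, $t7, 1 → $t7=6+1=7
cmp $t7, 9  (cmp 7,9)
blt body: taken
add $t0, $t0, 2 → $t0=8+2=10
add $t7, $t7, 1 → $t7=7+1=8
cmp $t7, 9  (cmp 8,9)
blt body: taken
add $t0, $t0, 2 → $t0=10+2=12
add $t7, $t7, 1 → $t7=8+1=9
cmp $t7, 9  (cmp 9,9)
blt body: not taken
sll $t0, $t0, 3 → $t0=12<<3=96
halt.

96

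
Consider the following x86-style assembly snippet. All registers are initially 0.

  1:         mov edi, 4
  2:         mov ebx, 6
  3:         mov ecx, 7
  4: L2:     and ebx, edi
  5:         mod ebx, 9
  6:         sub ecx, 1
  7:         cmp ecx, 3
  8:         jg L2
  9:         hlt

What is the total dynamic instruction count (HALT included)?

edi=4
ebx=6
ecx=7
ebx=6&4=4
ebx=4%9=4
ecx=7-1=6
cmp ecx, 3  (cmp 6,3)
jg L2: taken
ebx=4&4=4
ebx=4%9=4
ecx=6-1=5
cmp ecx, 3  (cmp 5,3)
jg L2: taken
ebx=4&4=4
ebx=4%9=4
ecx=5-1=4
cmp ecx, 3  (cmp 4,3)
jg L2: taken
ebx=4&4=4
ebx=4%9=4
ecx=4-1=3
cmp ecx, 3  (cmp 3,3)
jg L2: not taken
halt.
Total executed instructions: 24.

24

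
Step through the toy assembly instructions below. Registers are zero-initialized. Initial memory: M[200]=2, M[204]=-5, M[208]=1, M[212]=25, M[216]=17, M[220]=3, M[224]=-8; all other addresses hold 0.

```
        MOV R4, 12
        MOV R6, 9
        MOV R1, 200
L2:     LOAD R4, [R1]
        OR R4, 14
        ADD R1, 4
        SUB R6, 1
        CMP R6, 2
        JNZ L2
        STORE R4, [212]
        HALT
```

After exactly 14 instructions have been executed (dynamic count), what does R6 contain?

after MOV R4, 12: R4=12
after MOV R6, 9: R6=9
after MOV R1, 200: R1=200
after LOAD R4, [R1]: R4=M[200]=2
after OR R4, 14: R4=2|14=14
after ADD R1, 4: R1=200+4=204
after SUB R6, 1: R6=9-1=8
CMP R6, 2  (cmp 8,2)
JNZ L2: taken
after LOAD R4, [R1]: R4=M[204]=-5
after OR R4, 14: R4=(-5)|14=-1
after ADD R1, 4: R1=204+4=208
after SUB R6, 1: R6=8-1=7
CMP R6, 2  (cmp 7,2)
After step 14: R6 = 7.

7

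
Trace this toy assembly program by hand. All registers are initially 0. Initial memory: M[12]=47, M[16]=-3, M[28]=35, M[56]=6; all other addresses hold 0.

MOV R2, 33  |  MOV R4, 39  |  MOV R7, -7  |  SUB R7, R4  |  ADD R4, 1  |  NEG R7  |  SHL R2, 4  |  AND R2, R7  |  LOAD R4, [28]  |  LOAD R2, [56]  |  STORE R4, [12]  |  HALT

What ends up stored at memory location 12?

after MOV R2, 33: R2=33
after MOV R4, 39: R4=39
after MOV R7, -7: R7=-7
after SUB R7, R4: R7=(-7)-39=-46
after ADD R4, 1: R4=39+1=40
after NEG R7: R7=-(-46)=46
after SHL R2, 4: R2=33<<4=528
after AND R2, R7: R2=528&46=0
after LOAD R4, [28]: R4=M[28]=35
after LOAD R2, [56]: R2=M[56]=6
STORE R4, [12] → M[12]=35
halt.

35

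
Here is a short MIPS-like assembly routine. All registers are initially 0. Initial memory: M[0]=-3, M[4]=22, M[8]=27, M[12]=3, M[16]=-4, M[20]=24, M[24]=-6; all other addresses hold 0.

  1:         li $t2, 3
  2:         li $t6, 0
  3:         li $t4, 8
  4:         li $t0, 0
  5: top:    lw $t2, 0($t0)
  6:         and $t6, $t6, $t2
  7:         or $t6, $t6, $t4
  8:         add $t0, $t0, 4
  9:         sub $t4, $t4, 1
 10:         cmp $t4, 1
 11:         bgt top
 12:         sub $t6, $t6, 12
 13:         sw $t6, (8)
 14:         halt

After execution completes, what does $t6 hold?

$t2=3
$t6=0
$t4=8
$t0=0
$t2=M[0]=-3
$t6=0&(-3)=0
$t6=0|8=8
$t0=0+4=4
$t4=8-1=7
cmp $t4, 1  (cmp 7,1)
bgt top: taken
$t2=M[4]=22
$t6=8&22=0
$t6=0|7=7
$t0=4+4=8
$t4=7-1=6
cmp $t4, 1  (cmp 6,1)
bgt top: taken
$t2=M[8]=27
$t6=7&27=3
$t6=3|6=7
$t0=8+4=12
$t4=6-1=5
cmp $t4, 1  (cmp 5,1)
bgt top: taken
$t2=M[12]=3
$t6=7&3=3
$t6=3|5=7
$t0=12+4=16
$t4=5-1=4
cmp $t4, 1  (cmp 4,1)
bgt top: taken
$t2=M[16]=-4
$t6=7&(-4)=4
$t6=4|4=4
$t0=16+4=20
$t4=4-1=3
cmp $t4, 1  (cmp 3,1)
bgt top: taken
$t2=M[20]=24
$t6=4&24=0
$t6=0|3=3
$t0=20+4=24
$t4=3-1=2
cmp $t4, 1  (cmp 2,1)
bgt top: taken
$t2=M[24]=-6
$t6=3&(-6)=2
$t6=2|2=2
$t0=24+4=28
$t4=2-1=1
cmp $t4, 1  (cmp 1,1)
bgt top: not taken
$t6=2-12=-10
sw $t6, (8) → M[8]=-10
halt.

-10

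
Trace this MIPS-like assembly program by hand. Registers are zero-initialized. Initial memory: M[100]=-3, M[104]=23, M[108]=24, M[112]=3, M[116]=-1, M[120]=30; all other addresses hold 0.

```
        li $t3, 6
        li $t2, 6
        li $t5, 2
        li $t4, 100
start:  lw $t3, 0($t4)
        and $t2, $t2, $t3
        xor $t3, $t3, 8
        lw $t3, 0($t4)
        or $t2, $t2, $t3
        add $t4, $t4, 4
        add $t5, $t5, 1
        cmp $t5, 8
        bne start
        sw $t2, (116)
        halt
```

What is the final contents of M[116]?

30

$t3=6
$t2=6
$t5=2
$t4=100
$t3=M[100]=-3
$t2=6&(-3)=4
$t3=(-3)^8=-11
$t3=M[100]=-3
$t2=4|(-3)=-3
$t4=100+4=104
$t5=2+1=3
cmp $t5, 8  (cmp 3,8)
bne start: taken
$t3=M[104]=23
$t2=(-3)&23=21
$t3=23^8=31
$t3=M[104]=23
$t2=21|23=23
$t4=104+4=108
$t5=3+1=4
cmp $t5, 8  (cmp 4,8)
bne start: taken
$t3=M[108]=24
$t2=23&24=16
$t3=24^8=16
$t3=M[108]=24
$t2=16|24=24
$t4=108+4=112
$t5=4+1=5
cmp $t5, 8  (cmp 5,8)
bne start: taken
$t3=M[112]=3
$t2=24&3=0
$t3=3^8=11
$t3=M[112]=3
$t2=0|3=3
$t4=112+4=116
$t5=5+1=6
cmp $t5, 8  (cmp 6,8)
bne start: taken
$t3=M[116]=-1
$t2=3&(-1)=3
$t3=(-1)^8=-9
$t3=M[116]=-1
$t2=3|(-1)=-1
$t4=116+4=120
$t5=6+1=7
cmp $t5, 8  (cmp 7,8)
bne start: taken
$t3=M[120]=30
$t2=(-1)&30=30
$t3=30^8=22
$t3=M[120]=30
$t2=30|30=30
$t4=120+4=124
$t5=7+1=8
cmp $t5, 8  (cmp 8,8)
bne start: not taken
sw $t2, (116) → M[116]=30
halt.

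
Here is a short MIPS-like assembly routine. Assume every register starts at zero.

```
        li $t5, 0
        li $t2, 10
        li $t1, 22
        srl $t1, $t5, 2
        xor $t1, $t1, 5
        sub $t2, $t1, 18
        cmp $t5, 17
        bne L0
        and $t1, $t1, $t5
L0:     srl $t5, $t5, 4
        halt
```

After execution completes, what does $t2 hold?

-13

after li $t5, 0: $t5=0
after li $t2, 10: $t2=10
after li $t1, 22: $t1=22
after srl $t1, $t5, 2: $t1=0>>2=0
after xor $t1, $t1, 5: $t1=0^5=5
after sub $t2, $t1, 18: $t2=5-18=-13
cmp $t5, 17  (cmp 0,17)
bne L0: taken
after srl $t5, $t5, 4: $t5=0>>4=0
halt.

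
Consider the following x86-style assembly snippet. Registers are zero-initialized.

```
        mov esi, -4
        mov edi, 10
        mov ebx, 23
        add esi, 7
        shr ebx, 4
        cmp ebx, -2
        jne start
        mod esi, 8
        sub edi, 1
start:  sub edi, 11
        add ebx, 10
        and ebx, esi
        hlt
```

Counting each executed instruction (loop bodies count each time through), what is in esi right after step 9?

3

mov esi, -4 → esi=-4
mov edi, 10 → edi=10
mov ebx, 23 → ebx=23
add esi, 7 → esi=(-4)+7=3
shr ebx, 4 → ebx=23>>4=1
cmp ebx, -2  (cmp 1,-2)
jne start: taken
sub edi, 11 → edi=10-11=-1
add ebx, 10 → ebx=1+10=11
After step 9: esi = 3.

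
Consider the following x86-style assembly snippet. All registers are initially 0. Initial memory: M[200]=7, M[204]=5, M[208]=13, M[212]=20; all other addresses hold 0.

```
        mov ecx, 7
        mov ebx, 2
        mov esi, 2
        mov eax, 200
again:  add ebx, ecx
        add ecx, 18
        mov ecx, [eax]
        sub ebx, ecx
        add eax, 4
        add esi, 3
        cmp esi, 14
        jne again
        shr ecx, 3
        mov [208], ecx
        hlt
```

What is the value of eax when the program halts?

mov ecx, 7 → ecx=7
mov ebx, 2 → ebx=2
mov esi, 2 → esi=2
mov eax, 200 → eax=200
add ebx, ecx → ebx=2+7=9
add ecx, 18 → ecx=7+18=25
mov ecx, [eax] → ecx=M[200]=7
sub ebx, ecx → ebx=9-7=2
add eax, 4 → eax=200+4=204
add esi, 3 → esi=2+3=5
cmp esi, 14  (cmp 5,14)
jne again: taken
add ebx, ecx → ebx=2+7=9
add ecx, 18 → ecx=7+18=25
mov ecx, [eax] → ecx=M[204]=5
sub ebx, ecx → ebx=9-5=4
add eax, 4 → eax=204+4=208
add esi, 3 → esi=5+3=8
cmp esi, 14  (cmp 8,14)
jne again: taken
add ebx, ecx → ebx=4+5=9
add ecx, 18 → ecx=5+18=23
mov ecx, [eax] → ecx=M[208]=13
sub ebx, ecx → ebx=9-13=-4
add eax, 4 → eax=208+4=212
add esi, 3 → esi=8+3=11
cmp esi, 14  (cmp 11,14)
jne again: taken
add ebx, ecx → ebx=(-4)+13=9
add ecx, 18 → ecx=13+18=31
mov ecx, [eax] → ecx=M[212]=20
sub ebx, ecx → ebx=9-20=-11
add eax, 4 → eax=212+4=216
add esi, 3 → esi=11+3=14
cmp esi, 14  (cmp 14,14)
jne again: not taken
shr ecx, 3 → ecx=20>>3=2
mov [208], ecx → M[208]=2
halt.

216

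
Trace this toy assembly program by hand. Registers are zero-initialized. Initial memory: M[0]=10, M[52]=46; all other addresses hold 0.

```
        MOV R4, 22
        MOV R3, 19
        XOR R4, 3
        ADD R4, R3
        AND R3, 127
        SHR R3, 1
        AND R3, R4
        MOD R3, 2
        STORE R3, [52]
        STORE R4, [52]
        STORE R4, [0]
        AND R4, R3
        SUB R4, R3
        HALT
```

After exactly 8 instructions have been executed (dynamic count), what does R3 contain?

after MOV R4, 22: R4=22
after MOV R3, 19: R3=19
after XOR R4, 3: R4=22^3=21
after ADD R4, R3: R4=21+19=40
after AND R3, 127: R3=19&127=19
after SHR R3, 1: R3=19>>1=9
after AND R3, R4: R3=9&40=8
after MOD R3, 2: R3=8%2=0
After step 8: R3 = 0.

0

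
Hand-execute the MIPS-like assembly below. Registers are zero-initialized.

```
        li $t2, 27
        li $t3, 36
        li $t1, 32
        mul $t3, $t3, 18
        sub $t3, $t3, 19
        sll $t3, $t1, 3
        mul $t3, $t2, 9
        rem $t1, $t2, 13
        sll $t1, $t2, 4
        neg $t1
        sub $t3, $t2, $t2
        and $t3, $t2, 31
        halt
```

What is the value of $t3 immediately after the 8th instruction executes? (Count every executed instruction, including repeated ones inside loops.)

243

li $t2, 27 → $t2=27
li $t3, 36 → $t3=36
li $t1, 32 → $t1=32
mul $t3, $t3, 18 → $t3=36*18=648
sub $t3, $t3, 19 → $t3=648-19=629
sll $t3, $t1, 3 → $t3=32<<3=256
mul $t3, $t2, 9 → $t3=27*9=243
rem $t1, $t2, 13 → $t1=27%13=1
After step 8: $t3 = 243.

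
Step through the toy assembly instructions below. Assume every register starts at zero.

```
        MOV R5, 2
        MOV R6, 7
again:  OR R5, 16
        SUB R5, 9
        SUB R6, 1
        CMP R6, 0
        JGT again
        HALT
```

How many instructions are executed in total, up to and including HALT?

MOV R5, 2 → R5=2
MOV R6, 7 → R6=7
OR R5, 16 → R5=2|16=18
SUB R5, 9 → R5=18-9=9
SUB R6, 1 → R6=7-1=6
CMP R6, 0  (cmp 6,0)
JGT again: taken
OR R5, 16 → R5=9|16=25
SUB R5, 9 → R5=25-9=16
SUB R6, 1 → R6=6-1=5
CMP R6, 0  (cmp 5,0)
JGT again: taken
OR R5, 16 → R5=16|16=16
SUB R5, 9 → R5=16-9=7
SUB R6, 1 → R6=5-1=4
CMP R6, 0  (cmp 4,0)
JGT again: taken
OR R5, 16 → R5=7|16=23
SUB R5, 9 → R5=23-9=14
SUB R6, 1 → R6=4-1=3
CMP R6, 0  (cmp 3,0)
JGT again: taken
OR R5, 16 → R5=14|16=30
SUB R5, 9 → R5=30-9=21
SUB R6, 1 → R6=3-1=2
CMP R6, 0  (cmp 2,0)
JGT again: taken
OR R5, 16 → R5=21|16=21
SUB R5, 9 → R5=21-9=12
SUB R6, 1 → R6=2-1=1
CMP R6, 0  (cmp 1,0)
JGT again: taken
OR R5, 16 → R5=12|16=28
SUB R5, 9 → R5=28-9=19
SUB R6, 1 → R6=1-1=0
CMP R6, 0  (cmp 0,0)
JGT again: not taken
halt.
Total executed instructions: 38.

38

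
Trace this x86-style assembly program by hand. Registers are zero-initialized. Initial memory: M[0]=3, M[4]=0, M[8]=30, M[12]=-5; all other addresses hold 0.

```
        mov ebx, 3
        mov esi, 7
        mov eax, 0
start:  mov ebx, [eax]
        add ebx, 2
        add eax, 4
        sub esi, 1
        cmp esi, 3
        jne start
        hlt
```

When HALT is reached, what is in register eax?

16

after mov ebx, 3: ebx=3
after mov esi, 7: esi=7
after mov eax, 0: eax=0
after mov ebx, [eax]: ebx=M[0]=3
after add ebx, 2: ebx=3+2=5
after add eax, 4: eax=0+4=4
after sub esi, 1: esi=7-1=6
cmp esi, 3  (cmp 6,3)
jne start: taken
after mov ebx, [eax]: ebx=M[4]=0
after add ebx, 2: ebx=0+2=2
after add eax, 4: eax=4+4=8
after sub esi, 1: esi=6-1=5
cmp esi, 3  (cmp 5,3)
jne start: taken
after mov ebx, [eax]: ebx=M[8]=30
after add ebx, 2: ebx=30+2=32
after add eax, 4: eax=8+4=12
after sub esi, 1: esi=5-1=4
cmp esi, 3  (cmp 4,3)
jne start: taken
after mov ebx, [eax]: ebx=M[12]=-5
after add ebx, 2: ebx=(-5)+2=-3
after add eax, 4: eax=12+4=16
after sub esi, 1: esi=4-1=3
cmp esi, 3  (cmp 3,3)
jne start: not taken
halt.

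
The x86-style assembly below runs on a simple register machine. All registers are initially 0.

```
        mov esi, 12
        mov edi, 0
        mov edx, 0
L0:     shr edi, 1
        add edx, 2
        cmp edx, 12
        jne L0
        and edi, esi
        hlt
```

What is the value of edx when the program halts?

12

after mov esi, 12: esi=12
after mov edi, 0: edi=0
after mov edx, 0: edx=0
after shr edi, 1: edi=0>>1=0
after add edx, 2: edx=0+2=2
cmp edx, 12  (cmp 2,12)
jne L0: taken
after shr edi, 1: edi=0>>1=0
after add edx, 2: edx=2+2=4
cmp edx, 12  (cmp 4,12)
jne L0: taken
after shr edi, 1: edi=0>>1=0
after add edx, 2: edx=4+2=6
cmp edx, 12  (cmp 6,12)
jne L0: taken
after shr edi, 1: edi=0>>1=0
after add edx, 2: edx=6+2=8
cmp edx, 12  (cmp 8,12)
jne L0: taken
after shr edi, 1: edi=0>>1=0
after add edx, 2: edx=8+2=10
cmp edx, 12  (cmp 10,12)
jne L0: taken
after shr edi, 1: edi=0>>1=0
after add edx, 2: edx=10+2=12
cmp edx, 12  (cmp 12,12)
jne L0: not taken
after and edi, esi: edi=0&12=0
halt.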